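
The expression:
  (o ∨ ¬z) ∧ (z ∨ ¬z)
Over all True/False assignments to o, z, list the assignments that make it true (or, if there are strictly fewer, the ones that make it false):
is false only for:
  o=False, z=True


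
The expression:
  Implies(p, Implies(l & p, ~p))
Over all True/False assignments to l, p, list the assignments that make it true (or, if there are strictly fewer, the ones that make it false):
is false only for:
  l=True, p=True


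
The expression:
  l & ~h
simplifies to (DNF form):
l & ~h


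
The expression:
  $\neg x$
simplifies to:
$\neg x$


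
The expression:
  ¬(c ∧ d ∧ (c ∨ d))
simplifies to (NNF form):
¬c ∨ ¬d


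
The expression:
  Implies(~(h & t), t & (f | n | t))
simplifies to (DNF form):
t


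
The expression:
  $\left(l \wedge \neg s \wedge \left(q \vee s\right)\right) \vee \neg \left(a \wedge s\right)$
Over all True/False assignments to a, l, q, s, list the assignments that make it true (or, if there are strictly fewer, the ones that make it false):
is false only for:
  a=True, l=False, q=False, s=True;
  a=True, l=False, q=True, s=True;
  a=True, l=True, q=False, s=True;
  a=True, l=True, q=True, s=True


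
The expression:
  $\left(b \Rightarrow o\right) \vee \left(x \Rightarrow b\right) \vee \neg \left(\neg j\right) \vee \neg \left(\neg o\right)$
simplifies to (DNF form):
$\text{True}$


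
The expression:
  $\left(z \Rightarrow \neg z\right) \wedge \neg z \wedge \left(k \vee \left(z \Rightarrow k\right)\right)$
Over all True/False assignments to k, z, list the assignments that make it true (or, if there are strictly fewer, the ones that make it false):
is true only for:
  k=False, z=False;
  k=True, z=False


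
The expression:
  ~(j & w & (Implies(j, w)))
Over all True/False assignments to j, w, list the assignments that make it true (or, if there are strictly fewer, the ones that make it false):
is false only for:
  j=True, w=True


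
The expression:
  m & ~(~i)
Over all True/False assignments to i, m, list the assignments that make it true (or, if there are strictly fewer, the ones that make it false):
is true only for:
  i=True, m=True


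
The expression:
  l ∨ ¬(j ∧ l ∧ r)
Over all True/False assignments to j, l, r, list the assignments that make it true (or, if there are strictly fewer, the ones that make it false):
is always true.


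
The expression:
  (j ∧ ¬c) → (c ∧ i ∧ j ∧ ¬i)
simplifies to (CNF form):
c ∨ ¬j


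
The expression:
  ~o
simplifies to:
~o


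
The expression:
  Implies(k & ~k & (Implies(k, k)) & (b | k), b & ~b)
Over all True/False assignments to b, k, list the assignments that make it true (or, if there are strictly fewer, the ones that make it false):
is always true.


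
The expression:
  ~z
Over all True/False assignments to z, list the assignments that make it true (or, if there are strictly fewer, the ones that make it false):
is true only for:
  z=False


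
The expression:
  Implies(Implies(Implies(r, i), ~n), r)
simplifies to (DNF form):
n | r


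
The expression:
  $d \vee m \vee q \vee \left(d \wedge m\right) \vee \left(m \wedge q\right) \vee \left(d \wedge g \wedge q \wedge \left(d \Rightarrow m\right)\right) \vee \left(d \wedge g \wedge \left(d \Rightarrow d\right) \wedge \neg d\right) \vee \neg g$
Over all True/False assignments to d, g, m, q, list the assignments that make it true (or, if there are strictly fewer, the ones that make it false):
is false only for:
  d=False, g=True, m=False, q=False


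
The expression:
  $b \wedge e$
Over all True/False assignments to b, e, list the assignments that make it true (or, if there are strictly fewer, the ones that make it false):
is true only for:
  b=True, e=True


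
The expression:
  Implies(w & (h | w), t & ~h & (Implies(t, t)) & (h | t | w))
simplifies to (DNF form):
~w | (t & ~h)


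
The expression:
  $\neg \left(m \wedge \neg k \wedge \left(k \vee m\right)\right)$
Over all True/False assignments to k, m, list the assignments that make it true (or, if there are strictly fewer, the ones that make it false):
is false only for:
  k=False, m=True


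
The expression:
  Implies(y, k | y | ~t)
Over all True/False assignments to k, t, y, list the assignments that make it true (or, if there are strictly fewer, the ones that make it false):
is always true.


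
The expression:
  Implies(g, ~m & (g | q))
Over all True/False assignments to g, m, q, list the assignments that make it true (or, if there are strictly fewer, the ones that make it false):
is false only for:
  g=True, m=True, q=False;
  g=True, m=True, q=True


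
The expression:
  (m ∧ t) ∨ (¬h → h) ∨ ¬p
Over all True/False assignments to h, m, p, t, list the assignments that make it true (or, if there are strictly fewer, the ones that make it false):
is false only for:
  h=False, m=False, p=True, t=False;
  h=False, m=False, p=True, t=True;
  h=False, m=True, p=True, t=False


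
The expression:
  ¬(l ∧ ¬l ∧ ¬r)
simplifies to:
True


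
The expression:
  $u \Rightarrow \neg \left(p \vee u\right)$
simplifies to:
$\neg u$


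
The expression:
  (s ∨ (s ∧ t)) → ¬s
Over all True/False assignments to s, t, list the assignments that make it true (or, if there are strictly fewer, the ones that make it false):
is true only for:
  s=False, t=False;
  s=False, t=True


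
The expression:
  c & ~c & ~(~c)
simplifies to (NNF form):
False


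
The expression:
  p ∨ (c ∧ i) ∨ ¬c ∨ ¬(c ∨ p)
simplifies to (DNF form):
i ∨ p ∨ ¬c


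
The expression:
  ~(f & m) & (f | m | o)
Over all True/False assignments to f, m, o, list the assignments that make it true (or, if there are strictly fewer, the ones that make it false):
is false only for:
  f=False, m=False, o=False;
  f=True, m=True, o=False;
  f=True, m=True, o=True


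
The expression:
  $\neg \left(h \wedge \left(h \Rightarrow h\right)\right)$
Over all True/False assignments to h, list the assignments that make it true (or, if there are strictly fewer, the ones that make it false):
is true only for:
  h=False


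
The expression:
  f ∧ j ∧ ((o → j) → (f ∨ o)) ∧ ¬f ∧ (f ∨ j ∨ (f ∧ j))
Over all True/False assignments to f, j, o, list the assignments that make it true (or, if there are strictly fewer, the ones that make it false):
is never true.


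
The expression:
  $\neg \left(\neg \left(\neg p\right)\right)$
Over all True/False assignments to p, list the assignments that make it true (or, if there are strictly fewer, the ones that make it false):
is true only for:
  p=False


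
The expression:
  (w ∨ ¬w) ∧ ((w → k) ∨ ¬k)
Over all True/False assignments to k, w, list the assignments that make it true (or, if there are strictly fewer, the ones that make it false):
is always true.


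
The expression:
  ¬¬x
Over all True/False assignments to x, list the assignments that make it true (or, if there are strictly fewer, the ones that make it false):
is true only for:
  x=True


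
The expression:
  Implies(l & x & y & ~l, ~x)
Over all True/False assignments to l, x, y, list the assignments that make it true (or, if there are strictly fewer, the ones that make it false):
is always true.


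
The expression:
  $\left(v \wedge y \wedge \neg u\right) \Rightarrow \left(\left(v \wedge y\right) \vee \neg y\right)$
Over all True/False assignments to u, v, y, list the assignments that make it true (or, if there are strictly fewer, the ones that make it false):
is always true.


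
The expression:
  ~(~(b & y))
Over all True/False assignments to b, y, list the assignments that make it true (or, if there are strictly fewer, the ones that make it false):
is true only for:
  b=True, y=True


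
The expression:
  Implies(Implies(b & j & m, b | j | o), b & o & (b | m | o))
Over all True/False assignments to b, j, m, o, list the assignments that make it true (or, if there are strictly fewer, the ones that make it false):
is true only for:
  b=True, j=False, m=False, o=True;
  b=True, j=False, m=True, o=True;
  b=True, j=True, m=False, o=True;
  b=True, j=True, m=True, o=True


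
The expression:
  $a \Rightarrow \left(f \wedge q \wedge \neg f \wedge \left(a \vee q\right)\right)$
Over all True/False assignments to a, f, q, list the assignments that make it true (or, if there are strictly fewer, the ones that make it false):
is true only for:
  a=False, f=False, q=False;
  a=False, f=False, q=True;
  a=False, f=True, q=False;
  a=False, f=True, q=True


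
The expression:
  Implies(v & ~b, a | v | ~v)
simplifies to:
True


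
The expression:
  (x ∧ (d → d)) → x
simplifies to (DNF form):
True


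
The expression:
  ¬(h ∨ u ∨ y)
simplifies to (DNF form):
¬h ∧ ¬u ∧ ¬y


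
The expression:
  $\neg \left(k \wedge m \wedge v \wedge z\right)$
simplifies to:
$\neg k \vee \neg m \vee \neg v \vee \neg z$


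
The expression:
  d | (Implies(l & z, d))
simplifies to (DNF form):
d | ~l | ~z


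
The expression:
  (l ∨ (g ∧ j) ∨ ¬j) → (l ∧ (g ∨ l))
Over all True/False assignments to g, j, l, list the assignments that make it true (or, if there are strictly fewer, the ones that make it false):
is false only for:
  g=False, j=False, l=False;
  g=True, j=False, l=False;
  g=True, j=True, l=False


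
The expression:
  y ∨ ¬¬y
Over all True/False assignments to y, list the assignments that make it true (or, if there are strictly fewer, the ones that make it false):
is true only for:
  y=True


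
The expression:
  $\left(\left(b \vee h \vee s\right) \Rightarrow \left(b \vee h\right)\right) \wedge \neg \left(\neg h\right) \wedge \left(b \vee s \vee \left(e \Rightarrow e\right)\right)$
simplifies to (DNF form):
$h$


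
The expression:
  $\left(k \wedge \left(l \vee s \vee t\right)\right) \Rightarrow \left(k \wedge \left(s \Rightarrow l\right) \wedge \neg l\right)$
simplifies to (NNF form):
$\left(\neg l \wedge \neg s\right) \vee \neg k$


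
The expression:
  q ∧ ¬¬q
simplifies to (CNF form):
q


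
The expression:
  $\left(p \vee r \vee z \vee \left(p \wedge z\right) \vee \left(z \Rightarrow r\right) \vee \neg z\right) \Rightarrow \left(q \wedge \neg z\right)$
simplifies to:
$q \wedge \neg z$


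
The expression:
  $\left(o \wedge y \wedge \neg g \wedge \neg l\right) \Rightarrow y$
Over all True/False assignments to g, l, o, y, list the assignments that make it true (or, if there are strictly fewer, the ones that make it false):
is always true.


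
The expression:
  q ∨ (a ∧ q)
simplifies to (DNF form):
q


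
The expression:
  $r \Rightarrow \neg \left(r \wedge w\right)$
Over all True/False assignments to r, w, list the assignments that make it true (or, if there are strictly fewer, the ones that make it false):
is false only for:
  r=True, w=True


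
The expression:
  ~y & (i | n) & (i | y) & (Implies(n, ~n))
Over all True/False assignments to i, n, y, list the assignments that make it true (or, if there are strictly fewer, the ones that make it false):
is true only for:
  i=True, n=False, y=False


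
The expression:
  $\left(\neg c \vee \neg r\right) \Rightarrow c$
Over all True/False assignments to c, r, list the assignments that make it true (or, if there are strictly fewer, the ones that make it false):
is true only for:
  c=True, r=False;
  c=True, r=True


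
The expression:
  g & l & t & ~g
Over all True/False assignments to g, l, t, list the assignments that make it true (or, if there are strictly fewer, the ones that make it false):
is never true.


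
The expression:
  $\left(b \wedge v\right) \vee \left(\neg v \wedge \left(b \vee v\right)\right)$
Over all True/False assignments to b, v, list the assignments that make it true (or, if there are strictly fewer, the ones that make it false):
is true only for:
  b=True, v=False;
  b=True, v=True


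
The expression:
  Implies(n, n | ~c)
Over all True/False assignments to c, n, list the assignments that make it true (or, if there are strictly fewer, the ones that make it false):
is always true.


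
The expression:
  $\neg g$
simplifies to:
$\neg g$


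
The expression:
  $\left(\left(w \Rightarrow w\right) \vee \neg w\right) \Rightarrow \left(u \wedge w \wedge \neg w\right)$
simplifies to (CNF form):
$\text{False}$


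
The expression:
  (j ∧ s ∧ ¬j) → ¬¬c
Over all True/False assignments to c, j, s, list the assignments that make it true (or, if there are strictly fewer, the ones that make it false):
is always true.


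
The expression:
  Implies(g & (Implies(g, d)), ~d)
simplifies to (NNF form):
~d | ~g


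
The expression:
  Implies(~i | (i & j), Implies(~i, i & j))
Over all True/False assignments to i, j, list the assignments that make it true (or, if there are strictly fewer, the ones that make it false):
is true only for:
  i=True, j=False;
  i=True, j=True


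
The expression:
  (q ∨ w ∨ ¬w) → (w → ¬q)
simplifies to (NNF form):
¬q ∨ ¬w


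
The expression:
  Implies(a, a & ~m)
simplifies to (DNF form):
~a | ~m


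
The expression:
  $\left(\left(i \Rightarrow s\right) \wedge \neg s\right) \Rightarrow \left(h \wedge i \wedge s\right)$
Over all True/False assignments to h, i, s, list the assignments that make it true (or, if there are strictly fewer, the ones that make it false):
is false only for:
  h=False, i=False, s=False;
  h=True, i=False, s=False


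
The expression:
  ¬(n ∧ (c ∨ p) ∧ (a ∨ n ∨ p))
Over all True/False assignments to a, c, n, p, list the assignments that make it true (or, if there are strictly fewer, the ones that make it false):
is false only for:
  a=False, c=False, n=True, p=True;
  a=False, c=True, n=True, p=False;
  a=False, c=True, n=True, p=True;
  a=True, c=False, n=True, p=True;
  a=True, c=True, n=True, p=False;
  a=True, c=True, n=True, p=True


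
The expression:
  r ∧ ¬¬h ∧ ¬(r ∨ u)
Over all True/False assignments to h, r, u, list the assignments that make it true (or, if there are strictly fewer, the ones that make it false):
is never true.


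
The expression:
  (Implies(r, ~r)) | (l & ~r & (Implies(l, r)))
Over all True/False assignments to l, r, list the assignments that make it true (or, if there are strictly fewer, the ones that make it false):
is true only for:
  l=False, r=False;
  l=True, r=False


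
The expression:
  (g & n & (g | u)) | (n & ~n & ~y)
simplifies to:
g & n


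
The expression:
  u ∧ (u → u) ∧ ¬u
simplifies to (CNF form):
False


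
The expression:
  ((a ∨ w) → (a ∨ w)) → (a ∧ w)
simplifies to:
a ∧ w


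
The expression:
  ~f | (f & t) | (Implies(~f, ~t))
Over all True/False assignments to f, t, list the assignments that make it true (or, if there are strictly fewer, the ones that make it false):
is always true.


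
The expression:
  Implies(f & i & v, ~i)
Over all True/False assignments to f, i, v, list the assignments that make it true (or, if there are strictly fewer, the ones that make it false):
is false only for:
  f=True, i=True, v=True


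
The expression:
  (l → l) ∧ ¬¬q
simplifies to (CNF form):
q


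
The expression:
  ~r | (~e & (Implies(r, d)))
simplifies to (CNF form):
(d | ~r) & (~e | ~r)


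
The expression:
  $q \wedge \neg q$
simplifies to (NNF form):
$\text{False}$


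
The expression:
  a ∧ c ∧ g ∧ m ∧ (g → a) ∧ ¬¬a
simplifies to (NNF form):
a ∧ c ∧ g ∧ m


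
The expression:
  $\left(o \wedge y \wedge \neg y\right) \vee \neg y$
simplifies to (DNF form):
$\neg y$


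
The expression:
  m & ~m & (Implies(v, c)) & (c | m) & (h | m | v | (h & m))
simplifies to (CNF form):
False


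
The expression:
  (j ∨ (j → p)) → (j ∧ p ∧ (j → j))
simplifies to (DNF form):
j ∧ p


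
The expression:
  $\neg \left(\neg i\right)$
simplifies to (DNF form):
$i$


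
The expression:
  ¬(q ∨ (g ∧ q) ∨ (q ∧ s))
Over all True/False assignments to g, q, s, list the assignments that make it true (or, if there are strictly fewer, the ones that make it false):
is true only for:
  g=False, q=False, s=False;
  g=False, q=False, s=True;
  g=True, q=False, s=False;
  g=True, q=False, s=True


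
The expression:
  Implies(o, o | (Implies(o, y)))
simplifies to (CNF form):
True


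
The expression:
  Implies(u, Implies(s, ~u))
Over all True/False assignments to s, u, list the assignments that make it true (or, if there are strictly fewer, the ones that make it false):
is false only for:
  s=True, u=True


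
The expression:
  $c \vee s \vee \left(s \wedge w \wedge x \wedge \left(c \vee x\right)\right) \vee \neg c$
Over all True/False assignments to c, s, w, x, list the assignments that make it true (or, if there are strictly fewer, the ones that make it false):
is always true.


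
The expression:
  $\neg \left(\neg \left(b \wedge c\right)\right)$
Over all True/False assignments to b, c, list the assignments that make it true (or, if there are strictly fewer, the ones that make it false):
is true only for:
  b=True, c=True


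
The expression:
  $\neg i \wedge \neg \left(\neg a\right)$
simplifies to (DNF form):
$a \wedge \neg i$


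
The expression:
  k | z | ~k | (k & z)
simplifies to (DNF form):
True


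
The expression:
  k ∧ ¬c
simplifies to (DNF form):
k ∧ ¬c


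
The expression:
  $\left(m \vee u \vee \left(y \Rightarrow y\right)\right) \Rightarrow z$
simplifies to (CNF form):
$z$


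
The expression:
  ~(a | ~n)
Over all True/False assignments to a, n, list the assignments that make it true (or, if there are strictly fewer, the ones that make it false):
is true only for:
  a=False, n=True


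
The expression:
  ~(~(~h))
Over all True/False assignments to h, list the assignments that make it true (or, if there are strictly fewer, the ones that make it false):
is true only for:
  h=False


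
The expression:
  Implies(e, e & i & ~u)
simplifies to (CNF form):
(i | ~e) & (~e | ~u)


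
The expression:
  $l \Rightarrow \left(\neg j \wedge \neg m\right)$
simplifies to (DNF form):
$\left(\neg j \wedge \neg m\right) \vee \neg l$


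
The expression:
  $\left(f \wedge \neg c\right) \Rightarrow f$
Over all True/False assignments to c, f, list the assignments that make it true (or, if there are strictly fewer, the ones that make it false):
is always true.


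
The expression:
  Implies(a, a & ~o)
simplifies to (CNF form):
~a | ~o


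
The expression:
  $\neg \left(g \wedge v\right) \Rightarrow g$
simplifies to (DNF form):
$g$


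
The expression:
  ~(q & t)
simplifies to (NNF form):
~q | ~t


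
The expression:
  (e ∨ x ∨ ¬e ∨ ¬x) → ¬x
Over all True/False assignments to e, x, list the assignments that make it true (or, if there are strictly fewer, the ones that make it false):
is true only for:
  e=False, x=False;
  e=True, x=False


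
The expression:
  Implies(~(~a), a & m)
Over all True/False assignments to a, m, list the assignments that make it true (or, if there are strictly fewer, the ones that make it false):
is false only for:
  a=True, m=False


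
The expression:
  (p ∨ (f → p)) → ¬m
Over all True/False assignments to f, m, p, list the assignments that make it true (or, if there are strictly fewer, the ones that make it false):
is false only for:
  f=False, m=True, p=False;
  f=False, m=True, p=True;
  f=True, m=True, p=True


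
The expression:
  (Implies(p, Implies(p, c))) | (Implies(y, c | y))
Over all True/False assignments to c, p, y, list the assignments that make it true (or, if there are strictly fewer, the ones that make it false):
is always true.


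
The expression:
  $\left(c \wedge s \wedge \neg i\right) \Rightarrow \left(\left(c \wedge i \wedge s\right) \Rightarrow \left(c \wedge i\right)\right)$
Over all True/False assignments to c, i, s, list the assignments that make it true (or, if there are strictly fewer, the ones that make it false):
is always true.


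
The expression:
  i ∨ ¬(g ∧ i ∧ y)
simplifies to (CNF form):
True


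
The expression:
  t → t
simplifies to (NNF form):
True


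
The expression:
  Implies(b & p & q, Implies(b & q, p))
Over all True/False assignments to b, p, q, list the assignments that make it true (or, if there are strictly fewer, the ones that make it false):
is always true.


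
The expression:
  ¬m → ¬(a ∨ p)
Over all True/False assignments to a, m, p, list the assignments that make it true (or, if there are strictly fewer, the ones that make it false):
is false only for:
  a=False, m=False, p=True;
  a=True, m=False, p=False;
  a=True, m=False, p=True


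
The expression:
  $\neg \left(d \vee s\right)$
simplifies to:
$\neg d \wedge \neg s$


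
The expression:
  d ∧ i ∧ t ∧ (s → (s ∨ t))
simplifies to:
d ∧ i ∧ t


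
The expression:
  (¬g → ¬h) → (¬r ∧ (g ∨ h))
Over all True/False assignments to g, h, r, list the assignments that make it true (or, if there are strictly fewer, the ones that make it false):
is true only for:
  g=False, h=True, r=False;
  g=False, h=True, r=True;
  g=True, h=False, r=False;
  g=True, h=True, r=False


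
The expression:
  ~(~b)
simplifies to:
b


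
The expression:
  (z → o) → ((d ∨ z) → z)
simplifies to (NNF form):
z ∨ ¬d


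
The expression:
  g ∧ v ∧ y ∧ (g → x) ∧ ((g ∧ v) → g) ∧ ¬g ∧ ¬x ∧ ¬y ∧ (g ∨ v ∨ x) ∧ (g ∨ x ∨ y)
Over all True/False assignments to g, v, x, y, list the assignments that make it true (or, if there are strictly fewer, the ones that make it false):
is never true.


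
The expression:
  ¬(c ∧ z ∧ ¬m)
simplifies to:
m ∨ ¬c ∨ ¬z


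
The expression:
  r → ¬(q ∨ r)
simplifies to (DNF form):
¬r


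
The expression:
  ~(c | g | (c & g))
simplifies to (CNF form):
~c & ~g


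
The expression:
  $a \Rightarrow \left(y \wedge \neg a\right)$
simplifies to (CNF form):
$\neg a$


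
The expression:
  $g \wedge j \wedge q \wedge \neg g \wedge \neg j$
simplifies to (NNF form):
$\text{False}$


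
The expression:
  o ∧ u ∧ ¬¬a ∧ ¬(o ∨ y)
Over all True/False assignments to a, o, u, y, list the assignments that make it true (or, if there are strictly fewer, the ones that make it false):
is never true.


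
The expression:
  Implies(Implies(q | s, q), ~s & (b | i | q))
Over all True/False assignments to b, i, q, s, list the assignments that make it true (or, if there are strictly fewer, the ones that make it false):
is false only for:
  b=False, i=False, q=False, s=False;
  b=False, i=False, q=True, s=True;
  b=False, i=True, q=True, s=True;
  b=True, i=False, q=True, s=True;
  b=True, i=True, q=True, s=True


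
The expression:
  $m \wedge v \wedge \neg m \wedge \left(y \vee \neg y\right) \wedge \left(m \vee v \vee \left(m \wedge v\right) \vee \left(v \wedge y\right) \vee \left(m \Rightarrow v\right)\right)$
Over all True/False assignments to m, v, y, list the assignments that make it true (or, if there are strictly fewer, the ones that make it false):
is never true.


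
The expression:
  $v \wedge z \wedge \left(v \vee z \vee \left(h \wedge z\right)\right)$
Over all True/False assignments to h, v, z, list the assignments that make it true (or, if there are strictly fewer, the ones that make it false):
is true only for:
  h=False, v=True, z=True;
  h=True, v=True, z=True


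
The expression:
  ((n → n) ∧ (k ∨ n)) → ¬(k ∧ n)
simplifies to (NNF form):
¬k ∨ ¬n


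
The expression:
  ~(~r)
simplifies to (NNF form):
r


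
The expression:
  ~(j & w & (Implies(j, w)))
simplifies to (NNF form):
~j | ~w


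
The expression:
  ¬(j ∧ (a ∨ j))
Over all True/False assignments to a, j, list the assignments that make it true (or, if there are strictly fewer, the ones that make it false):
is true only for:
  a=False, j=False;
  a=True, j=False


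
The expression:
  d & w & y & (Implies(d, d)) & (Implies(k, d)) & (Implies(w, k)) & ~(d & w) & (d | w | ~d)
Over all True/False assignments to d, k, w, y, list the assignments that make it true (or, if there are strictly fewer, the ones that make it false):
is never true.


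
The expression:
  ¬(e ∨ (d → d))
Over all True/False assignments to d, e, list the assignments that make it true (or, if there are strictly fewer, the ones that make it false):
is never true.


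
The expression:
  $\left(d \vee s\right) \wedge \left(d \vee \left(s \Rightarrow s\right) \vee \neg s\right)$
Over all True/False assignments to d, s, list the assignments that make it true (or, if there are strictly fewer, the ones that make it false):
is false only for:
  d=False, s=False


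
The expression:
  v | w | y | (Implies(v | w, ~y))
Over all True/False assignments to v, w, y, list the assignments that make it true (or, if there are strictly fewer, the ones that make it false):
is always true.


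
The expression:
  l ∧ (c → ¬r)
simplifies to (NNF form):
l ∧ (¬c ∨ ¬r)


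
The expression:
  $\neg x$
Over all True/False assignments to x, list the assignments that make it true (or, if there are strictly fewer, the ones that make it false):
is true only for:
  x=False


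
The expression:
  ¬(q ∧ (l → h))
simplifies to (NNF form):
(l ∧ ¬h) ∨ ¬q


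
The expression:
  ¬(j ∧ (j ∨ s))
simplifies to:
¬j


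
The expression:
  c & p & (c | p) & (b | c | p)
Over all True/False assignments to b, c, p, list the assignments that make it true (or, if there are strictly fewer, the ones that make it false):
is true only for:
  b=False, c=True, p=True;
  b=True, c=True, p=True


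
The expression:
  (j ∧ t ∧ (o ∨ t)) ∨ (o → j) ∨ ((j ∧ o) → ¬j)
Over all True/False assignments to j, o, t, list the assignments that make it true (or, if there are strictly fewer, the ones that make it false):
is always true.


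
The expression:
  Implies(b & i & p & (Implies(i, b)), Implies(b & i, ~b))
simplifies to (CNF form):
~b | ~i | ~p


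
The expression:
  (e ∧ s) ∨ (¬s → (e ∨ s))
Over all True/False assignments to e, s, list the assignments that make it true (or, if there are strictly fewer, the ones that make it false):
is false only for:
  e=False, s=False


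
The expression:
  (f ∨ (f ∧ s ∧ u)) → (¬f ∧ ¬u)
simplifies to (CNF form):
¬f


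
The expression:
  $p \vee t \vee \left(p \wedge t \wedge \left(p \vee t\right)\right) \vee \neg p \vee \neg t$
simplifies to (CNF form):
$\text{True}$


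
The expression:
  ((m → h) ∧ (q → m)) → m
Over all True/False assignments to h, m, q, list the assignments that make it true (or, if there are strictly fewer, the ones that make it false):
is false only for:
  h=False, m=False, q=False;
  h=True, m=False, q=False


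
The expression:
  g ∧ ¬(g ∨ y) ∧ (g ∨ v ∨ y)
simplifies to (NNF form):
False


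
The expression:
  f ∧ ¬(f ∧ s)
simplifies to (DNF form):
f ∧ ¬s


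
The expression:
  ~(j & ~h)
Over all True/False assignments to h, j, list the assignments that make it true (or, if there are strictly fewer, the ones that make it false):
is false only for:
  h=False, j=True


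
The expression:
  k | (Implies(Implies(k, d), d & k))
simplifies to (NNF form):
k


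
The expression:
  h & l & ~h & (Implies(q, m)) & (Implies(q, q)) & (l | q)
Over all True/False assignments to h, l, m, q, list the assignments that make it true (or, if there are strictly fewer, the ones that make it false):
is never true.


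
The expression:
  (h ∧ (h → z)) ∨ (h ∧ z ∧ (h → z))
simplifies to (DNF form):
h ∧ z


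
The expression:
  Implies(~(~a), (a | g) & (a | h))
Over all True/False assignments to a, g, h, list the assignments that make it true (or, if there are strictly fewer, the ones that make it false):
is always true.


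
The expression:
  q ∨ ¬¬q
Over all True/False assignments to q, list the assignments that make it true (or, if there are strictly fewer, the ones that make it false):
is true only for:
  q=True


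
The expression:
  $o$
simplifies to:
$o$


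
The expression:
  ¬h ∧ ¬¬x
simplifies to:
x ∧ ¬h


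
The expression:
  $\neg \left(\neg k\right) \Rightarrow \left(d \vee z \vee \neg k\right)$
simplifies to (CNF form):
$d \vee z \vee \neg k$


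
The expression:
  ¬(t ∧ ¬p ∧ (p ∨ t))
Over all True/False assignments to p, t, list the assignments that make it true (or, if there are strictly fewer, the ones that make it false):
is false only for:
  p=False, t=True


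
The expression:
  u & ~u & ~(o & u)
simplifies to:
False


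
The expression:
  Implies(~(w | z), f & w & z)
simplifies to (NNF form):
w | z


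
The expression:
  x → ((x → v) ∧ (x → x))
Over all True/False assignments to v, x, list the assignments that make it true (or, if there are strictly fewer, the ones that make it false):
is false only for:
  v=False, x=True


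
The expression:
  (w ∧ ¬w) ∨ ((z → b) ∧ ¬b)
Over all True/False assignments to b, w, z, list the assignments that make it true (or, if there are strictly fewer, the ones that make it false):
is true only for:
  b=False, w=False, z=False;
  b=False, w=True, z=False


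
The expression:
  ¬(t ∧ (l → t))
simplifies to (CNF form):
¬t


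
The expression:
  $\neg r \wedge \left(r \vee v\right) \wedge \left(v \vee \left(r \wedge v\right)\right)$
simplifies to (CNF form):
$v \wedge \neg r$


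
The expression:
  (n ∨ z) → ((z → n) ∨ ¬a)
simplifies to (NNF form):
n ∨ ¬a ∨ ¬z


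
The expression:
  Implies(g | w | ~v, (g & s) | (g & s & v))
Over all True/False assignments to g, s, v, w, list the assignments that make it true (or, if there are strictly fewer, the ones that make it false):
is true only for:
  g=False, s=False, v=True, w=False;
  g=False, s=True, v=True, w=False;
  g=True, s=True, v=False, w=False;
  g=True, s=True, v=False, w=True;
  g=True, s=True, v=True, w=False;
  g=True, s=True, v=True, w=True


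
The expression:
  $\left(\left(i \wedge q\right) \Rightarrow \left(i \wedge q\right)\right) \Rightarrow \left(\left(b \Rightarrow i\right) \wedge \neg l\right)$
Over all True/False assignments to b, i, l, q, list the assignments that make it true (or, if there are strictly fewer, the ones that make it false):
is true only for:
  b=False, i=False, l=False, q=False;
  b=False, i=False, l=False, q=True;
  b=False, i=True, l=False, q=False;
  b=False, i=True, l=False, q=True;
  b=True, i=True, l=False, q=False;
  b=True, i=True, l=False, q=True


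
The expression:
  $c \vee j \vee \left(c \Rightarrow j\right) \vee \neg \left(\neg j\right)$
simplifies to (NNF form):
$\text{True}$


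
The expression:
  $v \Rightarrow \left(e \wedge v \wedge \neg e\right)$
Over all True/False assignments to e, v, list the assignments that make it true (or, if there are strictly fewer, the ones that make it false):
is true only for:
  e=False, v=False;
  e=True, v=False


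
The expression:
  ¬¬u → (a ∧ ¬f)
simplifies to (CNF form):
(a ∨ ¬u) ∧ (¬f ∨ ¬u)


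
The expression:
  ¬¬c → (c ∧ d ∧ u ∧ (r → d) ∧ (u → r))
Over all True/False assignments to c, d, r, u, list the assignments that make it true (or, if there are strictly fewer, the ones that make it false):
is false only for:
  c=True, d=False, r=False, u=False;
  c=True, d=False, r=False, u=True;
  c=True, d=False, r=True, u=False;
  c=True, d=False, r=True, u=True;
  c=True, d=True, r=False, u=False;
  c=True, d=True, r=False, u=True;
  c=True, d=True, r=True, u=False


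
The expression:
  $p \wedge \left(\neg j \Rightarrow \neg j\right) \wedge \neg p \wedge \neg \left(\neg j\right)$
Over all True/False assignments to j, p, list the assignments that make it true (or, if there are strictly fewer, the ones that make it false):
is never true.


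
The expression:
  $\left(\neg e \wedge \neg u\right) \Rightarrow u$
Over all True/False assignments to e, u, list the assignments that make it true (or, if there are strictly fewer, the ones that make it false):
is false only for:
  e=False, u=False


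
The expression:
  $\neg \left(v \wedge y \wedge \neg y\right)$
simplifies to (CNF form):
$\text{True}$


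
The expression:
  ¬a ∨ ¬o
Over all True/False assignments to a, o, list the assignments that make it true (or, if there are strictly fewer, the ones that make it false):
is false only for:
  a=True, o=True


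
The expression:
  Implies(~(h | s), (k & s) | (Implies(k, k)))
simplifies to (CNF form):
True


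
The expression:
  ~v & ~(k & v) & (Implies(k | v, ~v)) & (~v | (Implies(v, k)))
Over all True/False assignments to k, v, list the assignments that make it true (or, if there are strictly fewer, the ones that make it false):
is true only for:
  k=False, v=False;
  k=True, v=False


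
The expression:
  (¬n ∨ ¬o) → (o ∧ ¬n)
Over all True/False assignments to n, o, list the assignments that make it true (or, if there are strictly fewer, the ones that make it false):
is true only for:
  n=False, o=True;
  n=True, o=True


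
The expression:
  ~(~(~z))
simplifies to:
~z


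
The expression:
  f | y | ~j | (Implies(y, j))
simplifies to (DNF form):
True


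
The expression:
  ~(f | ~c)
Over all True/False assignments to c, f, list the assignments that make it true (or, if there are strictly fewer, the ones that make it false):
is true only for:
  c=True, f=False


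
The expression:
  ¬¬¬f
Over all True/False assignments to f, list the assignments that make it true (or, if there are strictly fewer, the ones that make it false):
is true only for:
  f=False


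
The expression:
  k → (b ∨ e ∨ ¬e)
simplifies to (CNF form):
True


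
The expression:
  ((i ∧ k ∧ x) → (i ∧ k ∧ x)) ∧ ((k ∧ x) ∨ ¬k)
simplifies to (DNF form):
x ∨ ¬k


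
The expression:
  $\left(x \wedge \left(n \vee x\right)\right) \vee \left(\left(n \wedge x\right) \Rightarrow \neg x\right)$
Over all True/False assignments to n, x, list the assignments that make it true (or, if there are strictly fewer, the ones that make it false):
is always true.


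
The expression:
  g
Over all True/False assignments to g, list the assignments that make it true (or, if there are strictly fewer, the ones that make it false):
is true only for:
  g=True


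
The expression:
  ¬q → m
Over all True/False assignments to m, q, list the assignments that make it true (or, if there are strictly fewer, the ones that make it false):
is false only for:
  m=False, q=False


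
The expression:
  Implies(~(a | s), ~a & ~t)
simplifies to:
a | s | ~t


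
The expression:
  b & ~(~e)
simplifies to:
b & e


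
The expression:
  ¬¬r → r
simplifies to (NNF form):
True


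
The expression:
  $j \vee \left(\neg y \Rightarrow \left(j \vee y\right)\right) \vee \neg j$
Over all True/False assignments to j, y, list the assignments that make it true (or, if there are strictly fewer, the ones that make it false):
is always true.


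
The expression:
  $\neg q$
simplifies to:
$\neg q$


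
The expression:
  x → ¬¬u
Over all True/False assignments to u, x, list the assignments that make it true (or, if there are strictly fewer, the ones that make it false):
is false only for:
  u=False, x=True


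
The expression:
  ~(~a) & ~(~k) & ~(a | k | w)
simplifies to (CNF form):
False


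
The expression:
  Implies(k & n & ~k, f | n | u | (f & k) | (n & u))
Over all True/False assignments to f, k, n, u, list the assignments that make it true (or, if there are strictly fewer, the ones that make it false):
is always true.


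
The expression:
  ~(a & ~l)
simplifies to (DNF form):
l | ~a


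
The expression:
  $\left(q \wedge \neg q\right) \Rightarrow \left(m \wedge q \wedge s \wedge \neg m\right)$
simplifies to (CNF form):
$\text{True}$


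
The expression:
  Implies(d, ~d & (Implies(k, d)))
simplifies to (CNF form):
~d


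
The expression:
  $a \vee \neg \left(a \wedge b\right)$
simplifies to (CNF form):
$\text{True}$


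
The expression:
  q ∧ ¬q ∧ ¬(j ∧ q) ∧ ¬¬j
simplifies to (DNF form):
False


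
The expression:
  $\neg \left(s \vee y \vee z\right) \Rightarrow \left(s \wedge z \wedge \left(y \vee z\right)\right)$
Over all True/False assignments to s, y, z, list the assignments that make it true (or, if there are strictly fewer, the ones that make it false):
is false only for:
  s=False, y=False, z=False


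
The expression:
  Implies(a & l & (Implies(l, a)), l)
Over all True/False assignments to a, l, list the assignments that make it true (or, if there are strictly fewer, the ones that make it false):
is always true.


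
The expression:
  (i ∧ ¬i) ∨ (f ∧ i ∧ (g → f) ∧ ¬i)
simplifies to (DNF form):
False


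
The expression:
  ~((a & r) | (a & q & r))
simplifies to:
~a | ~r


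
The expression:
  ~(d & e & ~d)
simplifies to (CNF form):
True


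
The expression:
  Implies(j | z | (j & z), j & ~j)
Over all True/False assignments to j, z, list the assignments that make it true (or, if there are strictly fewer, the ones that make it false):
is true only for:
  j=False, z=False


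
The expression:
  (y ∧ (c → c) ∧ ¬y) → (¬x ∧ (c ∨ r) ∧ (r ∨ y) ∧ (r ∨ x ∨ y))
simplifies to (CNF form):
True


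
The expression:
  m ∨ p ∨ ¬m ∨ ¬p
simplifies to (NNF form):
True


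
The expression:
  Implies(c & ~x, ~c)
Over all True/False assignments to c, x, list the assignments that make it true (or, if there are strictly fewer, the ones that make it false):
is false only for:
  c=True, x=False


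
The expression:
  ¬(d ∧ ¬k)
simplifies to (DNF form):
k ∨ ¬d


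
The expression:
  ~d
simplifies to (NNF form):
~d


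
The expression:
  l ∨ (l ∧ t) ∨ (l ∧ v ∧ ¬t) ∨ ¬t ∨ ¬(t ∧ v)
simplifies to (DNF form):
l ∨ ¬t ∨ ¬v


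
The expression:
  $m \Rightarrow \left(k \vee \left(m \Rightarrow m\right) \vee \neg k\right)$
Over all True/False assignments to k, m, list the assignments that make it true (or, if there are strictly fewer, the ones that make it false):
is always true.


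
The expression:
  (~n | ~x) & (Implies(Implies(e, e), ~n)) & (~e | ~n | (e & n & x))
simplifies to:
~n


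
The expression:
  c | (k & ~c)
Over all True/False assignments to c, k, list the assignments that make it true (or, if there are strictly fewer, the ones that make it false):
is false only for:
  c=False, k=False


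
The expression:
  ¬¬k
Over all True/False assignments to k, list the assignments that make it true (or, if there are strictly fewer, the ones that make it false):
is true only for:
  k=True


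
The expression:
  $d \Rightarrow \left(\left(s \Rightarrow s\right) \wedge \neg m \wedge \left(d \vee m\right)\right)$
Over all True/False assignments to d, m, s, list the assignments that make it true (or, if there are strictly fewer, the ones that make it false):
is false only for:
  d=True, m=True, s=False;
  d=True, m=True, s=True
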